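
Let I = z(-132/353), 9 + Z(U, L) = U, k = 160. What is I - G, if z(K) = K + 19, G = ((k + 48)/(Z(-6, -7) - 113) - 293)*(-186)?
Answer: -77351653/1412 ≈ -54782.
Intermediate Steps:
Z(U, L) = -9 + U
G = 219201/4 (G = ((160 + 48)/((-9 - 6) - 113) - 293)*(-186) = (208/(-15 - 113) - 293)*(-186) = (208/(-128) - 293)*(-186) = (208*(-1/128) - 293)*(-186) = (-13/8 - 293)*(-186) = -2357/8*(-186) = 219201/4 ≈ 54800.)
z(K) = 19 + K
I = 6575/353 (I = 19 - 132/353 = 6575/353 ≈ 18.626)
I - G = 6575/353 - 1*219201/4 = 6575/353 - 219201/4 = -77351653/1412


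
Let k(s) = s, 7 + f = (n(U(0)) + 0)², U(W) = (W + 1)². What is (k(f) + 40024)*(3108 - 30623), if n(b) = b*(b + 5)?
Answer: -1102058295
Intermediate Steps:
U(W) = (1 + W)²
n(b) = b*(5 + b)
f = 29 (f = -7 + ((1 + 0)²*(5 + (1 + 0)²) + 0)² = -7 + (1²*(5 + 1²) + 0)² = -7 + (1*(5 + 1) + 0)² = -7 + (1*6 + 0)² = -7 + (6 + 0)² = -7 + 6² = -7 + 36 = 29)
(k(f) + 40024)*(3108 - 30623) = (29 + 40024)*(3108 - 30623) = 40053*(-27515) = -1102058295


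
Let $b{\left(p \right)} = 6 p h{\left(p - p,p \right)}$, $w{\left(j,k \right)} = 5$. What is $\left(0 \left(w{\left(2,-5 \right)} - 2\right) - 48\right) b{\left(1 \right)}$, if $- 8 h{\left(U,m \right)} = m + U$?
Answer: $36$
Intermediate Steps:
$h{\left(U,m \right)} = - \frac{U}{8} - \frac{m}{8}$ ($h{\left(U,m \right)} = - \frac{m + U}{8} = - \frac{U + m}{8} = - \frac{U}{8} - \frac{m}{8}$)
$b{\left(p \right)} = - \frac{3 p^{2}}{4}$ ($b{\left(p \right)} = 6 p \left(- \frac{p - p}{8} - \frac{p}{8}\right) = 6 p \left(\left(- \frac{1}{8}\right) 0 - \frac{p}{8}\right) = 6 p \left(0 - \frac{p}{8}\right) = 6 p \left(- \frac{p}{8}\right) = - \frac{3 p^{2}}{4}$)
$\left(0 \left(w{\left(2,-5 \right)} - 2\right) - 48\right) b{\left(1 \right)} = \left(0 \left(5 - 2\right) - 48\right) \left(- \frac{3 \cdot 1^{2}}{4}\right) = \left(0 \cdot 3 - 48\right) \left(\left(- \frac{3}{4}\right) 1\right) = \left(0 - 48\right) \left(- \frac{3}{4}\right) = \left(-48\right) \left(- \frac{3}{4}\right) = 36$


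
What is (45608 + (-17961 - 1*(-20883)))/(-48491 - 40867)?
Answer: -24265/44679 ≈ -0.54310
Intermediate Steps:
(45608 + (-17961 - 1*(-20883)))/(-48491 - 40867) = (45608 + (-17961 + 20883))/(-89358) = (45608 + 2922)*(-1/89358) = 48530*(-1/89358) = -24265/44679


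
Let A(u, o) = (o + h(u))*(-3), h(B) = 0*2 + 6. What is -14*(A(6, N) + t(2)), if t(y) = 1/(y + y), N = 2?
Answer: 665/2 ≈ 332.50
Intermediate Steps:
h(B) = 6 (h(B) = 0 + 6 = 6)
A(u, o) = -18 - 3*o (A(u, o) = (o + 6)*(-3) = (6 + o)*(-3) = -18 - 3*o)
t(y) = 1/(2*y)
-14*(A(6, N) + t(2)) = -14*((-18 - 3*2) + (½)/2) = -14*((-18 - 6) + (½)*(½)) = -14*(-24 + ¼) = -14*(-95/4) = 665/2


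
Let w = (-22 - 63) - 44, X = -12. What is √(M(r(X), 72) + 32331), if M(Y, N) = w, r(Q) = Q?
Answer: 3*√3578 ≈ 179.45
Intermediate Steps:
w = -129 (w = -85 - 44 = -129)
M(Y, N) = -129
√(M(r(X), 72) + 32331) = √(-129 + 32331) = √32202 = 3*√3578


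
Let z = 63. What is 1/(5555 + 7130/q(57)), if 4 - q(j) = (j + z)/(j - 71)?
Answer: 44/269375 ≈ 0.00016334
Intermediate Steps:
q(j) = 4 - (63 + j)/(-71 + j) (q(j) = 4 - (j + 63)/(j - 71) = 4 - (63 + j)/(-71 + j))
1/(5555 + 7130/q(57)) = 1/(5555 + 7130/(((-347 + 3*57)/(-71 + 57)))) = 1/(5555 + 7130/(((-347 + 171)/(-14)))) = 1/(5555 + 7130/((-1/14*(-176)))) = 1/(5555 + 7130/(88/7)) = 1/(5555 + 7130*(7/88)) = 1/(5555 + 24955/44) = 1/(269375/44) = 44/269375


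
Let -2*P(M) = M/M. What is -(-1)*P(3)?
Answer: -1/2 ≈ -0.50000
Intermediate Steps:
P(M) = -1/2 (P(M) = -M/(2*M) = -1/2*1 = -1/2)
-(-1)*P(3) = -(-1)*(-1)/2 = -1*1/2 = -1/2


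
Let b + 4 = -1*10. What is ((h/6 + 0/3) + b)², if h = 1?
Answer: 6889/36 ≈ 191.36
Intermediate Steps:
b = -14 (b = -4 - 1*10 = -4 - 10 = -14)
((h/6 + 0/3) + b)² = ((1/6 + 0/3) - 14)² = ((1*(⅙) + 0*(⅓)) - 14)² = ((⅙ + 0) - 14)² = (⅙ - 14)² = (-83/6)² = 6889/36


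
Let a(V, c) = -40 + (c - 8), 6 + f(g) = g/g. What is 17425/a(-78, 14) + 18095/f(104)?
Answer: -8263/2 ≈ -4131.5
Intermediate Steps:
f(g) = -5 (f(g) = -6 + g/g = -6 + 1 = -5)
a(V, c) = -48 + c (a(V, c) = -40 + (-8 + c) = -48 + c)
17425/a(-78, 14) + 18095/f(104) = 17425/(-48 + 14) + 18095/(-5) = 17425/(-34) + 18095*(-1/5) = 17425*(-1/34) - 3619 = -1025/2 - 3619 = -8263/2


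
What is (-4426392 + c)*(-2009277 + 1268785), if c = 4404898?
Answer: 15916135048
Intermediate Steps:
(-4426392 + c)*(-2009277 + 1268785) = (-4426392 + 4404898)*(-2009277 + 1268785) = -21494*(-740492) = 15916135048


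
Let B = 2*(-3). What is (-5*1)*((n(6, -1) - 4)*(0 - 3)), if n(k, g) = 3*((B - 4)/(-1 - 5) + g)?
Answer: -30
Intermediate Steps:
B = -6
n(k, g) = 5 + 3*g (n(k, g) = 3*((-6 - 4)/(-1 - 5) + g) = 3*(-10/(-6) + g) = 3*(-10*(-⅙) + g) = 3*(5/3 + g) = 5 + 3*g)
(-5*1)*((n(6, -1) - 4)*(0 - 3)) = (-5*1)*(((5 + 3*(-1)) - 4)*(0 - 3)) = -5*((5 - 3) - 4)*(-3) = -5*(2 - 4)*(-3) = -(-10)*(-3) = -5*6 = -30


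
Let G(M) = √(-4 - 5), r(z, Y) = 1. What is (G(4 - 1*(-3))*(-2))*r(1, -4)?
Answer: -6*I ≈ -6.0*I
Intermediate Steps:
G(M) = 3*I (G(M) = √(-9) = 3*I)
(G(4 - 1*(-3))*(-2))*r(1, -4) = ((3*I)*(-2))*1 = -6*I*1 = -6*I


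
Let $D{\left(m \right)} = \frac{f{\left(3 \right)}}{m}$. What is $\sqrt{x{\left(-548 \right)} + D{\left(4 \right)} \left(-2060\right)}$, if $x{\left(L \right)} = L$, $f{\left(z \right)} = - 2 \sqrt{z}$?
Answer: $\sqrt{-548 + 1030 \sqrt{3}} \approx 35.157$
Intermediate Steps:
$D{\left(m \right)} = - \frac{2 \sqrt{3}}{m}$ ($D{\left(m \right)} = \frac{\left(-2\right) \sqrt{3}}{m} = - \frac{2 \sqrt{3}}{m}$)
$\sqrt{x{\left(-548 \right)} + D{\left(4 \right)} \left(-2060\right)} = \sqrt{-548 + - \frac{2 \sqrt{3}}{4} \left(-2060\right)} = \sqrt{-548 + \left(-2\right) \sqrt{3} \cdot \frac{1}{4} \left(-2060\right)} = \sqrt{-548 + - \frac{\sqrt{3}}{2} \left(-2060\right)} = \sqrt{-548 + 1030 \sqrt{3}}$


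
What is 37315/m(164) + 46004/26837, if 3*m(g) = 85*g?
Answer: 42888985/4401268 ≈ 9.7447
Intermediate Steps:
m(g) = 85*g/3 (m(g) = (85*g)/3 = 85*g/3)
37315/m(164) + 46004/26837 = 37315/(((85/3)*164)) + 46004/26837 = 37315/(13940/3) + 46004*(1/26837) = 37315*(3/13940) + 46004/26837 = 1317/164 + 46004/26837 = 42888985/4401268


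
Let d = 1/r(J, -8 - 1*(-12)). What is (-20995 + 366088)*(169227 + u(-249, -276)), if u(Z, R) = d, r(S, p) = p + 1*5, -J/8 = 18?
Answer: 175197274364/3 ≈ 5.8399e+10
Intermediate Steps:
J = -144 (J = -8*18 = -144)
r(S, p) = 5 + p (r(S, p) = p + 5 = 5 + p)
d = ⅑ (d = 1/(5 + (-8 - 1*(-12))) = 1/(5 + (-8 + 12)) = 1/(5 + 4) = 1/9 = ⅑ ≈ 0.11111)
u(Z, R) = ⅑
(-20995 + 366088)*(169227 + u(-249, -276)) = (-20995 + 366088)*(169227 + ⅑) = 345093*(1523044/9) = 175197274364/3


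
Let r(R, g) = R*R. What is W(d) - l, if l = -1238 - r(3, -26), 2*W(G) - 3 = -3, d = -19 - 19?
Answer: 1247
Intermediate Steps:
r(R, g) = R**2
d = -38
W(G) = 0 (W(G) = 3/2 + (1/2)*(-3) = 3/2 - 3/2 = 0)
l = -1247 (l = -1238 - 1*3**2 = -1238 - 1*9 = -1238 - 9 = -1247)
W(d) - l = 0 - 1*(-1247) = 0 + 1247 = 1247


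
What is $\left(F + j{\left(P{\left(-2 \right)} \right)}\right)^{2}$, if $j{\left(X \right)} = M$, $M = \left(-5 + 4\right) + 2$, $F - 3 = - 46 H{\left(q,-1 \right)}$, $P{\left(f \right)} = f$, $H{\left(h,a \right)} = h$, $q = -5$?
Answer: $54756$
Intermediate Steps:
$F = 233$ ($F = 3 - -230 = 3 + 230 = 233$)
$M = 1$ ($M = -1 + 2 = 1$)
$j{\left(X \right)} = 1$
$\left(F + j{\left(P{\left(-2 \right)} \right)}\right)^{2} = \left(233 + 1\right)^{2} = 234^{2} = 54756$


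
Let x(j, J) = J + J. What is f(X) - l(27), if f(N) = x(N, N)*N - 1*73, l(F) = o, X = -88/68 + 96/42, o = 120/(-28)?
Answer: -945215/14161 ≈ -66.748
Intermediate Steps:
o = -30/7 (o = 120*(-1/28) = -30/7 ≈ -4.2857)
X = 118/119 (X = -88*1/68 + 96*(1/42) = -22/17 + 16/7 = 118/119 ≈ 0.99160)
l(F) = -30/7
x(j, J) = 2*J
f(N) = -73 + 2*N² (f(N) = (2*N)*N - 1*73 = 2*N² - 73 = -73 + 2*N²)
f(X) - l(27) = (-73 + 2*(118/119)²) - 1*(-30/7) = (-73 + 2*(13924/14161)) + 30/7 = (-73 + 27848/14161) + 30/7 = -1005905/14161 + 30/7 = -945215/14161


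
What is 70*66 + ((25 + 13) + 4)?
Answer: 4662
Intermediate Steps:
70*66 + ((25 + 13) + 4) = 4620 + (38 + 4) = 4620 + 42 = 4662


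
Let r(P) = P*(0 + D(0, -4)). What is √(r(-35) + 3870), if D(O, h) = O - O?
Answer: 3*√430 ≈ 62.209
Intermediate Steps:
D(O, h) = 0
r(P) = 0 (r(P) = P*(0 + 0) = P*0 = 0)
√(r(-35) + 3870) = √(0 + 3870) = √3870 = 3*√430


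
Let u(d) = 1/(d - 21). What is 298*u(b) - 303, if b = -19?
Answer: -6209/20 ≈ -310.45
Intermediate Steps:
u(d) = 1/(-21 + d)
298*u(b) - 303 = 298/(-21 - 19) - 303 = 298/(-40) - 303 = 298*(-1/40) - 303 = -149/20 - 303 = -6209/20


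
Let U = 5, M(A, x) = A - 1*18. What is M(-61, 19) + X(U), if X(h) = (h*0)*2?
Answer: -79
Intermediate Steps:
M(A, x) = -18 + A (M(A, x) = A - 18 = -18 + A)
X(h) = 0 (X(h) = 0*2 = 0)
M(-61, 19) + X(U) = (-18 - 61) + 0 = -79 + 0 = -79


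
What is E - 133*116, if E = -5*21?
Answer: -15533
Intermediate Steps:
E = -105
E - 133*116 = -105 - 133*116 = -105 - 15428 = -15533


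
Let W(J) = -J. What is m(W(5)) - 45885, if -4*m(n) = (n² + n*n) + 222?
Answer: -45953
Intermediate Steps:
m(n) = -111/2 - n²/2 (m(n) = -((n² + n*n) + 222)/4 = -((n² + n²) + 222)/4 = -(2*n² + 222)/4 = -(222 + 2*n²)/4 = -111/2 - n²/2)
m(W(5)) - 45885 = (-111/2 - (-1*5)²/2) - 45885 = (-111/2 - ½*(-5)²) - 45885 = (-111/2 - ½*25) - 45885 = (-111/2 - 25/2) - 45885 = -68 - 45885 = -45953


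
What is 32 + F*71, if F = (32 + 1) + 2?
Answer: 2517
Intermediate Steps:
F = 35 (F = 33 + 2 = 35)
32 + F*71 = 32 + 35*71 = 32 + 2485 = 2517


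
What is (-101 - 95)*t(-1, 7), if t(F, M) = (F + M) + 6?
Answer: -2352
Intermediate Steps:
t(F, M) = 6 + F + M
(-101 - 95)*t(-1, 7) = (-101 - 95)*(6 - 1 + 7) = -196*12 = -2352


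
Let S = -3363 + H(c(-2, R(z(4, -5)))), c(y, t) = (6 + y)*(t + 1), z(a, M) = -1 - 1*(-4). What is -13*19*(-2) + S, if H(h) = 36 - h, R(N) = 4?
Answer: -2853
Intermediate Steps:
z(a, M) = 3 (z(a, M) = -1 + 4 = 3)
c(y, t) = (1 + t)*(6 + y) (c(y, t) = (6 + y)*(1 + t) = (1 + t)*(6 + y))
S = -3347 (S = -3363 + (36 - (6 - 2 + 6*4 + 4*(-2))) = -3363 + (36 - (6 - 2 + 24 - 8)) = -3363 + (36 - 1*20) = -3363 + (36 - 20) = -3363 + 16 = -3347)
-13*19*(-2) + S = -13*19*(-2) - 3347 = -247*(-2) - 3347 = 494 - 3347 = -2853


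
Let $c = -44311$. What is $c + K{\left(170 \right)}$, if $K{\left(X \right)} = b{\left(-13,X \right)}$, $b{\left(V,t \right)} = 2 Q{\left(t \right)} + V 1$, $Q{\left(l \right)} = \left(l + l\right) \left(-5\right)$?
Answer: $-47724$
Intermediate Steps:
$Q{\left(l \right)} = - 10 l$ ($Q{\left(l \right)} = 2 l \left(-5\right) = - 10 l$)
$b{\left(V,t \right)} = V - 20 t$ ($b{\left(V,t \right)} = 2 \left(- 10 t\right) + V 1 = - 20 t + V = V - 20 t$)
$K{\left(X \right)} = -13 - 20 X$
$c + K{\left(170 \right)} = -44311 - 3413 = -47724$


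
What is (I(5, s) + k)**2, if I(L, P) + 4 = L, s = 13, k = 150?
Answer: 22801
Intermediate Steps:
I(L, P) = -4 + L
(I(5, s) + k)**2 = ((-4 + 5) + 150)**2 = (1 + 150)**2 = 151**2 = 22801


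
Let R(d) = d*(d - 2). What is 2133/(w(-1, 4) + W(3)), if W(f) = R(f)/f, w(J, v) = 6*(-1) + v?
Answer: -2133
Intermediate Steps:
R(d) = d*(-2 + d)
w(J, v) = -6 + v
W(f) = -2 + f (W(f) = (f*(-2 + f))/f = -2 + f)
2133/(w(-1, 4) + W(3)) = 2133/((-6 + 4) + (-2 + 3)) = 2133/(-2 + 1) = 2133/(-1) = 2133*(-1) = -2133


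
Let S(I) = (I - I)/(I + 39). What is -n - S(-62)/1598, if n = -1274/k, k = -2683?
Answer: -1274/2683 ≈ -0.47484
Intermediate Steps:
S(I) = 0 (S(I) = 0/(39 + I) = 0)
n = 1274/2683 (n = -1274/(-2683) = -1274*(-1/2683) = 1274/2683 ≈ 0.47484)
-n - S(-62)/1598 = -1*1274/2683 - 0/1598 = -1274/2683 - 0/1598 = -1274/2683 - 1*0 = -1274/2683 + 0 = -1274/2683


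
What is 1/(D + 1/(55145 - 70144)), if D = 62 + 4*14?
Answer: 14999/1769881 ≈ 0.0084746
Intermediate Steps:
D = 118 (D = 62 + 56 = 118)
1/(D + 1/(55145 - 70144)) = 1/(118 + 1/(55145 - 70144)) = 1/(118 + 1/(-14999)) = 1/(118 - 1/14999) = 1/(1769881/14999) = 14999/1769881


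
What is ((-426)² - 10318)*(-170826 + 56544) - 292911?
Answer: -19560571467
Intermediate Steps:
((-426)² - 10318)*(-170826 + 56544) - 292911 = (181476 - 10318)*(-114282) - 292911 = 171158*(-114282) - 292911 = -19560278556 - 292911 = -19560571467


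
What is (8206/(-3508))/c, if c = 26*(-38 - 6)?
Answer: 373/182416 ≈ 0.0020448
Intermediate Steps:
c = -1144 (c = 26*(-44) = -1144)
(8206/(-3508))/c = (8206/(-3508))/(-1144) = (8206*(-1/3508))*(-1/1144) = -4103/1754*(-1/1144) = 373/182416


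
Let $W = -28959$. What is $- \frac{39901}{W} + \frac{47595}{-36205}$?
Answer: $\frac{13262420}{209692119} \approx 0.063247$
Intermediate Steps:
$- \frac{39901}{W} + \frac{47595}{-36205} = - \frac{39901}{-28959} + \frac{47595}{-36205} = \left(-39901\right) \left(- \frac{1}{28959}\right) + 47595 \left(- \frac{1}{36205}\right) = \frac{39901}{28959} - \frac{9519}{7241} = \frac{13262420}{209692119}$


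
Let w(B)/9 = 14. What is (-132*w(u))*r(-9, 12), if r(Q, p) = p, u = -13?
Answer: -199584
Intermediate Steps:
w(B) = 126 (w(B) = 9*14 = 126)
(-132*w(u))*r(-9, 12) = -132*126*12 = -16632*12 = -199584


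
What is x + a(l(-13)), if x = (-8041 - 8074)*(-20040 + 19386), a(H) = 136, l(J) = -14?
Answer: 10539346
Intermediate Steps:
x = 10539210 (x = -16115*(-654) = 10539210)
x + a(l(-13)) = 10539210 + 136 = 10539346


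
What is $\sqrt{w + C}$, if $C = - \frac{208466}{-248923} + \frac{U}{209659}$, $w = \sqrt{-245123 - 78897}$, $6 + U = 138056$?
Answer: $\frac{\sqrt{4074422073133816531708 + 5447372431587855648098 i \sqrt{81005}}}{52188947257} \approx 16.893 + 16.848 i$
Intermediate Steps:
$U = 138050$ ($U = -6 + 138056 = 138050$)
$w = 2 i \sqrt{81005}$ ($w = \sqrt{-324020} = 2 i \sqrt{81005} \approx 569.23 i$)
$C = \frac{78070593244}{52188947257}$ ($C = - \frac{208466}{-248923} + \frac{138050}{209659} = \left(-208466\right) \left(- \frac{1}{248923}\right) + 138050 \cdot \frac{1}{209659} = \frac{208466}{248923} + \frac{138050}{209659} = \frac{78070593244}{52188947257} \approx 1.4959$)
$\sqrt{w + C} = \sqrt{2 i \sqrt{81005} + \frac{78070593244}{52188947257}} = \sqrt{\frac{78070593244}{52188947257} + 2 i \sqrt{81005}}$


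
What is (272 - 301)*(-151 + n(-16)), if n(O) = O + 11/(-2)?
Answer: 10005/2 ≈ 5002.5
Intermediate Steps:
n(O) = -11/2 + O (n(O) = O + 11*(-1/2) = O - 11/2 = -11/2 + O)
(272 - 301)*(-151 + n(-16)) = (272 - 301)*(-151 + (-11/2 - 16)) = -29*(-151 - 43/2) = -29*(-345/2) = 10005/2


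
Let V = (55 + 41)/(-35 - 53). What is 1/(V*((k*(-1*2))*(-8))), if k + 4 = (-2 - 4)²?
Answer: -11/6144 ≈ -0.0017904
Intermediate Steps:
V = -12/11 (V = 96/(-88) = 96*(-1/88) = -12/11 ≈ -1.0909)
k = 32 (k = -4 + (-2 - 4)² = -4 + (-6)² = -4 + 36 = 32)
1/(V*((k*(-1*2))*(-8))) = 1/(-12*32*(-1*2)*(-8)/11) = 1/(-12*32*(-2)*(-8)/11) = 1/(-(-768)*(-8)/11) = 1/(-12/11*512) = 1/(-6144/11) = -11/6144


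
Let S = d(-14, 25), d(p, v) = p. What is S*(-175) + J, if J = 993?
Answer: 3443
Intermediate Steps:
S = -14
S*(-175) + J = -14*(-175) + 993 = 2450 + 993 = 3443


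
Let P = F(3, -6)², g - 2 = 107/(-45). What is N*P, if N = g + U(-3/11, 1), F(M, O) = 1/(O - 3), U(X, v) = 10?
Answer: 433/3645 ≈ 0.11879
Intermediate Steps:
g = -17/45 (g = 2 + 107/(-45) = 2 + 107*(-1/45) = 2 - 107/45 = -17/45 ≈ -0.37778)
F(M, O) = 1/(-3 + O)
N = 433/45 (N = -17/45 + 10 = 433/45 ≈ 9.6222)
P = 1/81 (P = (1/(-3 - 6))² = (1/(-9))² = (-⅑)² = 1/81 ≈ 0.012346)
N*P = (433/45)*(1/81) = 433/3645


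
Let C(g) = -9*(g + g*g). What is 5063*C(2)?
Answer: -273402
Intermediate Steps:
C(g) = -9*g - 9*g**2 (C(g) = -9*(g + g**2) = -9*g - 9*g**2)
5063*C(2) = 5063*(-9*2*(1 + 2)) = 5063*(-9*2*3) = 5063*(-54) = -273402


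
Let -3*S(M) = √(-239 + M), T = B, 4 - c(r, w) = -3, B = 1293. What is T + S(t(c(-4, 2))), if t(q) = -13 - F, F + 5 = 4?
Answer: 1293 - I*√251/3 ≈ 1293.0 - 5.281*I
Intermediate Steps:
F = -1 (F = -5 + 4 = -1)
c(r, w) = 7 (c(r, w) = 4 - 1*(-3) = 4 + 3 = 7)
T = 1293
t(q) = -12 (t(q) = -13 - 1*(-1) = -13 + 1 = -12)
S(M) = -√(-239 + M)/3
T + S(t(c(-4, 2))) = 1293 - √(-239 - 12)/3 = 1293 - I*√251/3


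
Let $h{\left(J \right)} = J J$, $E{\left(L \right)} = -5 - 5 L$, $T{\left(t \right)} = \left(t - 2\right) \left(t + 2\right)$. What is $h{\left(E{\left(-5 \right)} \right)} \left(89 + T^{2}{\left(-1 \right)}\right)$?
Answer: $39200$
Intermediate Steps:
$T{\left(t \right)} = \left(-2 + t\right) \left(2 + t\right)$
$h{\left(J \right)} = J^{2}$
$h{\left(E{\left(-5 \right)} \right)} \left(89 + T^{2}{\left(-1 \right)}\right) = \left(-5 - -25\right)^{2} \left(89 + \left(-4 + \left(-1\right)^{2}\right)^{2}\right) = \left(-5 + 25\right)^{2} \left(89 + \left(-4 + 1\right)^{2}\right) = 20^{2} \left(89 + \left(-3\right)^{2}\right) = 400 \left(89 + 9\right) = 400 \cdot 98 = 39200$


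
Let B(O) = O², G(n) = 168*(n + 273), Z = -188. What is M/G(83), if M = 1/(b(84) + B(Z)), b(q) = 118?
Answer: 1/2120911296 ≈ 4.7150e-10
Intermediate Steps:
G(n) = 45864 + 168*n (G(n) = 168*(273 + n) = 45864 + 168*n)
M = 1/35462 (M = 1/(118 + (-188)²) = 1/(118 + 35344) = 1/35462 ≈ 2.8199e-5)
M/G(83) = 1/(35462*(45864 + 168*83)) = 1/(35462*(45864 + 13944)) = (1/35462)/59808 = (1/35462)*(1/59808) = 1/2120911296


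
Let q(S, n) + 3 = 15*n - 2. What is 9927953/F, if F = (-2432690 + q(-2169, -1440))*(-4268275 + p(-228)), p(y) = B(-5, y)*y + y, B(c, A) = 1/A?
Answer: 1418279/1496594730870 ≈ 9.4767e-7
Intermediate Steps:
p(y) = 1 + y (p(y) = y/y + y = 1 + y)
q(S, n) = -5 + 15*n (q(S, n) = -3 + (15*n - 2) = -3 + (-2 + 15*n) = -5 + 15*n)
F = 10476163116090 (F = (-2432690 + (-5 + 15*(-1440)))*(-4268275 + (1 - 228)) = (-2432690 + (-5 - 21600))*(-4268275 - 227) = (-2432690 - 21605)*(-4268502) = -2454295*(-4268502) = 10476163116090)
9927953/F = 9927953/10476163116090 = 9927953*(1/10476163116090) = 1418279/1496594730870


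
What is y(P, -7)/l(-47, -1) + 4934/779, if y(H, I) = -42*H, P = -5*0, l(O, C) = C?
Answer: 4934/779 ≈ 6.3338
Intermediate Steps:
P = 0
y(P, -7)/l(-47, -1) + 4934/779 = -42*0/(-1) + 4934/779 = 0*(-1) + 4934*(1/779) = 0 + 4934/779 = 4934/779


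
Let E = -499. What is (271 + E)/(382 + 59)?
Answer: -76/147 ≈ -0.51701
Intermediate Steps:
(271 + E)/(382 + 59) = (271 - 499)/(382 + 59) = -228/441 = -228*1/441 = -76/147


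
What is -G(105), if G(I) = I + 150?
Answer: -255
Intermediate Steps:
G(I) = 150 + I
-G(105) = -(150 + 105) = -1*255 = -255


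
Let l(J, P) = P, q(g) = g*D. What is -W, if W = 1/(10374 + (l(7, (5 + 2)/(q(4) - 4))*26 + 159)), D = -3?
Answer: -8/84173 ≈ -9.5042e-5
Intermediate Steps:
q(g) = -3*g (q(g) = g*(-3) = -3*g)
W = 8/84173 (W = 1/(10374 + (((5 + 2)/(-3*4 - 4))*26 + 159)) = 1/(10374 + ((7/(-12 - 4))*26 + 159)) = 1/(10374 + ((7/(-16))*26 + 159)) = 1/(10374 + ((7*(-1/16))*26 + 159)) = 1/(10374 + (-7/16*26 + 159)) = 1/(10374 + (-91/8 + 159)) = 1/(10374 + 1181/8) = 1/(84173/8) = 8/84173 ≈ 9.5042e-5)
-W = -1*8/84173 = -8/84173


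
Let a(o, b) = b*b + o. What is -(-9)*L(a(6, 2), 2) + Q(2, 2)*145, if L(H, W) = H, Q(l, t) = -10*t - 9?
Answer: -4115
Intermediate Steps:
Q(l, t) = -9 - 10*t
a(o, b) = o + b² (a(o, b) = b² + o = o + b²)
-(-9)*L(a(6, 2), 2) + Q(2, 2)*145 = -(-9)*(6 + 2²) + (-9 - 10*2)*145 = -(-9)*(6 + 4) + (-9 - 20)*145 = -(-9)*10 - 29*145 = -3*(-30) - 4205 = 90 - 4205 = -4115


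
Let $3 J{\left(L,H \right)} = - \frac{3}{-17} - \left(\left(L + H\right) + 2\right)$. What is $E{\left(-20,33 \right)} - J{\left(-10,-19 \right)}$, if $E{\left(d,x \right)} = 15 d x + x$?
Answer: $- \frac{167893}{17} \approx -9876.1$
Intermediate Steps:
$E{\left(d,x \right)} = x + 15 d x$ ($E{\left(d,x \right)} = 15 d x + x = x + 15 d x$)
$J{\left(L,H \right)} = - \frac{31}{51} - \frac{H}{3} - \frac{L}{3}$ ($J{\left(L,H \right)} = \frac{- \frac{3}{-17} - \left(\left(L + H\right) + 2\right)}{3} = \frac{\left(-3\right) \left(- \frac{1}{17}\right) - \left(\left(H + L\right) + 2\right)}{3} = \frac{\frac{3}{17} - \left(2 + H + L\right)}{3} = \frac{- \frac{31}{17} - H - L}{3} = - \frac{31}{51} - \frac{H}{3} - \frac{L}{3}$)
$E{\left(-20,33 \right)} - J{\left(-10,-19 \right)} = 33 \left(1 + 15 \left(-20\right)\right) - \left(- \frac{31}{51} - - \frac{19}{3} - - \frac{10}{3}\right) = 33 \left(1 - 300\right) - \left(- \frac{31}{51} + \frac{19}{3} + \frac{10}{3}\right) = 33 \left(-299\right) - \frac{154}{17} = -9867 - \frac{154}{17} = - \frac{167893}{17}$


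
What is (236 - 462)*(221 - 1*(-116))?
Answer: -76162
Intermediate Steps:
(236 - 462)*(221 - 1*(-116)) = -226*(221 + 116) = -226*337 = -76162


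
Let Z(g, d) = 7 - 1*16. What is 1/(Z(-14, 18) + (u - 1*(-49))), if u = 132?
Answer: 1/172 ≈ 0.0058140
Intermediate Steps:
Z(g, d) = -9 (Z(g, d) = 7 - 16 = -9)
1/(Z(-14, 18) + (u - 1*(-49))) = 1/(-9 + (132 - 1*(-49))) = 1/(-9 + (132 + 49)) = 1/(-9 + 181) = 1/172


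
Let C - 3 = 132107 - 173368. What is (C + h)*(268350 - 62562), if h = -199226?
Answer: -49488721392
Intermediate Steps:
C = -41258 (C = 3 + (132107 - 173368) = 3 - 41261 = -41258)
(C + h)*(268350 - 62562) = (-41258 - 199226)*(268350 - 62562) = -240484*205788 = -49488721392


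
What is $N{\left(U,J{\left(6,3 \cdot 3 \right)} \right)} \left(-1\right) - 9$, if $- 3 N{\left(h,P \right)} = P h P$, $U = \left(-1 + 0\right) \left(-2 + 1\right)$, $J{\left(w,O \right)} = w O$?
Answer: $963$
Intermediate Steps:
$J{\left(w,O \right)} = O w$
$U = 1$ ($U = \left(-1\right) \left(-1\right) = 1$)
$N{\left(h,P \right)} = - \frac{h P^{2}}{3}$ ($N{\left(h,P \right)} = - \frac{P h P}{3} = - \frac{h P^{2}}{3}$)
$N{\left(U,J{\left(6,3 \cdot 3 \right)} \right)} \left(-1\right) - 9 = \left(- \frac{1}{3}\right) 1 \left(3 \cdot 3 \cdot 6\right)^{2} \left(-1\right) - 9 = \left(- \frac{1}{3}\right) 1 \left(9 \cdot 6\right)^{2} \left(-1\right) - 9 = \left(- \frac{1}{3}\right) 1 \cdot 54^{2} \left(-1\right) - 9 = \left(- \frac{1}{3}\right) 1 \cdot 2916 \left(-1\right) - 9 = \left(-972\right) \left(-1\right) - 9 = 972 - 9 = 963$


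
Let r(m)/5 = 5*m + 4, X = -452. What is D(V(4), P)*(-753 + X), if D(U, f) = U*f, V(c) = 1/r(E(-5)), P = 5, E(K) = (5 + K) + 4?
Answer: -1205/24 ≈ -50.208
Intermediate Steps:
E(K) = 9 + K
r(m) = 20 + 25*m (r(m) = 5*(5*m + 4) = 5*(4 + 5*m) = 20 + 25*m)
V(c) = 1/120 (V(c) = 1/(20 + 25*(9 - 5)) = 1/(20 + 25*4) = 1/(20 + 100) = 1/120)
D(V(4), P)*(-753 + X) = ((1/120)*5)*(-753 - 452) = (1/24)*(-1205) = -1205/24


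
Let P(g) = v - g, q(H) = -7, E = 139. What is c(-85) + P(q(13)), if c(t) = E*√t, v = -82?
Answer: -75 + 139*I*√85 ≈ -75.0 + 1281.5*I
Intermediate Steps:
P(g) = -82 - g
c(t) = 139*√t
c(-85) + P(q(13)) = 139*√(-85) + (-82 - 1*(-7)) = 139*(I*√85) + (-82 + 7) = 139*I*√85 - 75 = -75 + 139*I*√85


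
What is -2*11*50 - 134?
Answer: -1234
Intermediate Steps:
-2*11*50 - 134 = -22*50 - 134 = -1100 - 134 = -1234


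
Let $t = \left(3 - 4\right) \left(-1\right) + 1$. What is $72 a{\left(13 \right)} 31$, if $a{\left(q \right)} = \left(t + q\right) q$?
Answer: $435240$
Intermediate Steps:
$t = 2$ ($t = \left(3 - 4\right) \left(-1\right) + 1 = \left(-1\right) \left(-1\right) + 1 = 1 + 1 = 2$)
$a{\left(q \right)} = q \left(2 + q\right)$ ($a{\left(q \right)} = \left(2 + q\right) q = q \left(2 + q\right)$)
$72 a{\left(13 \right)} 31 = 72 \cdot 13 \left(2 + 13\right) 31 = 72 \cdot 13 \cdot 15 \cdot 31 = 72 \cdot 195 \cdot 31 = 14040 \cdot 31 = 435240$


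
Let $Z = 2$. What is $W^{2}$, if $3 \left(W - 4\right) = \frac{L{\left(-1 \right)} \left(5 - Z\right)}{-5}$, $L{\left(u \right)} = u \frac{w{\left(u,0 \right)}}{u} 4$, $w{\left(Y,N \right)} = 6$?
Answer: $\frac{16}{25} \approx 0.64$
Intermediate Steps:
$L{\left(u \right)} = 24$ ($L{\left(u \right)} = u \frac{6}{u} 4 = 6 \cdot 4 = 24$)
$W = - \frac{4}{5}$ ($W = 4 + \frac{24 \left(5 - 2\right) \frac{1}{-5}}{3} = 4 + \frac{24 \left(5 - 2\right) \left(- \frac{1}{5}\right)}{3} = 4 + \frac{24 \cdot 3 \left(- \frac{1}{5}\right)}{3} = 4 + \frac{72 \left(- \frac{1}{5}\right)}{3} = 4 + \frac{1}{3} \left(- \frac{72}{5}\right) = 4 - \frac{24}{5} = - \frac{4}{5} \approx -0.8$)
$W^{2} = \left(- \frac{4}{5}\right)^{2} = \frac{16}{25}$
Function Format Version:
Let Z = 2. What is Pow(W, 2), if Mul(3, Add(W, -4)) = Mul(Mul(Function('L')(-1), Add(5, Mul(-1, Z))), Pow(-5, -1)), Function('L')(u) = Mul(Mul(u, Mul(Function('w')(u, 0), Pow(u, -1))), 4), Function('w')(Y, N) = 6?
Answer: Rational(16, 25) ≈ 0.64000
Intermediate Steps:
Function('L')(u) = 24 (Function('L')(u) = Mul(Mul(u, Mul(6, Pow(u, -1))), 4) = Mul(6, 4) = 24)
W = Rational(-4, 5) (W = Add(4, Mul(Rational(1, 3), Mul(Mul(24, Add(5, Mul(-1, 2))), Pow(-5, -1)))) = Add(4, Mul(Rational(1, 3), Mul(Mul(24, Add(5, -2)), Rational(-1, 5)))) = Add(4, Mul(Rational(1, 3), Mul(Mul(24, 3), Rational(-1, 5)))) = Add(4, Mul(Rational(1, 3), Mul(72, Rational(-1, 5)))) = Add(4, Mul(Rational(1, 3), Rational(-72, 5))) = Add(4, Rational(-24, 5)) = Rational(-4, 5) ≈ -0.80000)
Pow(W, 2) = Pow(Rational(-4, 5), 2) = Rational(16, 25)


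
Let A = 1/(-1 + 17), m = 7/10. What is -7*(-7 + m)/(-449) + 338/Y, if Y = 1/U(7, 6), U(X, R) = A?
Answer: 377641/17960 ≈ 21.027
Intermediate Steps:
m = 7/10 (m = 7*(1/10) = 7/10 ≈ 0.70000)
A = 1/16 ≈ 0.062500
U(X, R) = 1/16
Y = 16 (Y = 1/(1/16) = 16)
-7*(-7 + m)/(-449) + 338/Y = -7*(-7 + 7/10)/(-449) + 338/16 = -7*(-63/10)*(-1/449) + 338*(1/16) = (441/10)*(-1/449) + 169/8 = -441/4490 + 169/8 = 377641/17960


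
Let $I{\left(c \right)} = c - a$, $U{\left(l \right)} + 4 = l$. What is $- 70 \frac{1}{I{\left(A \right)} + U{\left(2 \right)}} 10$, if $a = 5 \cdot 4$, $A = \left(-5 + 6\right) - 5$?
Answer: $\frac{350}{13} \approx 26.923$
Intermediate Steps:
$U{\left(l \right)} = -4 + l$
$A = -4$ ($A = 1 - 5 = -4$)
$a = 20$
$I{\left(c \right)} = -20 + c$ ($I{\left(c \right)} = c - 20 = -20 + c$)
$- 70 \frac{1}{I{\left(A \right)} + U{\left(2 \right)}} 10 = - 70 \frac{1}{\left(-20 - 4\right) + \left(-4 + 2\right)} 10 = - 70 \frac{1}{-24 - 2} \cdot 10 = - 70 \frac{1}{-26} \cdot 10 = - 70 \left(\left(- \frac{1}{26}\right) 10\right) = \left(-70\right) \left(- \frac{5}{13}\right) = \frac{350}{13}$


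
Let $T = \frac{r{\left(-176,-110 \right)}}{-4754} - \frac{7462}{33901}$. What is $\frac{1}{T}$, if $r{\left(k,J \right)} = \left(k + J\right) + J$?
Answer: $- \frac{11511811}{1574968} \approx -7.3092$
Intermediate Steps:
$r{\left(k,J \right)} = k + 2 J$ ($r{\left(k,J \right)} = \left(J + k\right) + J = k + 2 J$)
$T = - \frac{1574968}{11511811}$ ($T = \frac{-176 + 2 \left(-110\right)}{-4754} - \frac{7462}{33901} = \left(-176 - 220\right) \left(- \frac{1}{4754}\right) - \frac{1066}{4843} = \left(-396\right) \left(- \frac{1}{4754}\right) - \frac{1066}{4843} = \frac{198}{2377} - \frac{1066}{4843} = - \frac{1574968}{11511811} \approx -0.13681$)
$\frac{1}{T} = \frac{1}{- \frac{1574968}{11511811}} = - \frac{11511811}{1574968}$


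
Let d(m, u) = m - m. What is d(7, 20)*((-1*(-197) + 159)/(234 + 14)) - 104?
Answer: -104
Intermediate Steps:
d(m, u) = 0
d(7, 20)*((-1*(-197) + 159)/(234 + 14)) - 104 = 0*((-1*(-197) + 159)/(234 + 14)) - 104 = 0*((197 + 159)/248) - 104 = 0*(356*(1/248)) - 104 = 0*(89/62) - 104 = 0 - 104 = -104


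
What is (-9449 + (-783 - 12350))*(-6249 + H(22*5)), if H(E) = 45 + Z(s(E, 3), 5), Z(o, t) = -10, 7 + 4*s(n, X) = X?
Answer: 140324548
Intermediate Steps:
s(n, X) = -7/4 + X/4
H(E) = 35 (H(E) = 45 - 10 = 35)
(-9449 + (-783 - 12350))*(-6249 + H(22*5)) = (-9449 + (-783 - 12350))*(-6249 + 35) = (-9449 - 13133)*(-6214) = -22582*(-6214) = 140324548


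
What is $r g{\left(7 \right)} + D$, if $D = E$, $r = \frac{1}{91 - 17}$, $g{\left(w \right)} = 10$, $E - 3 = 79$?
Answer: $\frac{3039}{37} \approx 82.135$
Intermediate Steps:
$E = 82$ ($E = 3 + 79 = 82$)
$r = \frac{1}{74} \approx 0.013514$
$D = 82$
$r g{\left(7 \right)} + D = \frac{1}{74} \cdot 10 + 82 = \frac{5}{37} + 82 = \frac{3039}{37}$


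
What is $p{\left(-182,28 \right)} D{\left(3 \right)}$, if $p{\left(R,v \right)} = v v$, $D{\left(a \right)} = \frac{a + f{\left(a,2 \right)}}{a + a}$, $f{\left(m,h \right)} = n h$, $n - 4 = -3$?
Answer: $\frac{1960}{3} \approx 653.33$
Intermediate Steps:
$n = 1$ ($n = 4 - 3 = 1$)
$f{\left(m,h \right)} = h$ ($f{\left(m,h \right)} = 1 h = h$)
$D{\left(a \right)} = \frac{2 + a}{2 a}$ ($D{\left(a \right)} = \frac{a + 2}{a + a} = \frac{2 + a}{2 a}$)
$p{\left(R,v \right)} = v^{2}$
$p{\left(-182,28 \right)} D{\left(3 \right)} = 28^{2} \frac{2 + 3}{2 \cdot 3} = 784 \cdot \frac{1}{2} \cdot \frac{1}{3} \cdot 5 = 784 \cdot \frac{5}{6} = \frac{1960}{3}$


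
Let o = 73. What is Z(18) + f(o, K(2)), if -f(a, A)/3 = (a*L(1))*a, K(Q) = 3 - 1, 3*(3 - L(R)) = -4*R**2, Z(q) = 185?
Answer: -69092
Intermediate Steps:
L(R) = 3 + 4*R**2/3 (L(R) = 3 - (-4)*R**2/3 = 3 + 4*R**2/3)
K(Q) = 2
f(a, A) = -13*a**2 (f(a, A) = -3*a*(3 + (4/3)*1**2)*a = -3*a*(3 + (4/3)*1)*a = -3*a*(3 + 4/3)*a = -3*a*(13/3)*a = -3*13*a/3*a = -13*a**2)
Z(18) + f(o, K(2)) = 185 - 13*73**2 = 185 - 13*5329 = 185 - 69277 = -69092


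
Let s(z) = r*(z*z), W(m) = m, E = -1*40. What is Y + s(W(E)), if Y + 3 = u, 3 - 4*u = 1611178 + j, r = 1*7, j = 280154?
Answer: -1846541/4 ≈ -4.6164e+5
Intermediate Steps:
E = -40
r = 7
u = -1891329/4 (u = ¾ - (1611178 + 280154)/4 = ¾ - ¼*1891332 = ¾ - 472833 = -1891329/4 ≈ -4.7283e+5)
Y = -1891341/4 (Y = -3 - 1891329/4 = -1891341/4 ≈ -4.7284e+5)
s(z) = 7*z² (s(z) = 7*(z*z) = 7*z²)
Y + s(W(E)) = -1891341/4 + 7*(-40)² = -1891341/4 + 7*1600 = -1891341/4 + 11200 = -1846541/4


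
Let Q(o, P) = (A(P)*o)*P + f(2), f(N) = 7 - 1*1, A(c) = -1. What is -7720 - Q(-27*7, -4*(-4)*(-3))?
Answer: 1346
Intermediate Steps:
f(N) = 6 (f(N) = 7 - 1 = 6)
Q(o, P) = 6 - P*o (Q(o, P) = (-o)*P + 6 = -P*o + 6 = 6 - P*o)
-7720 - Q(-27*7, -4*(-4)*(-3)) = -7720 - (6 - -4*(-4)*(-3)*(-27*7)) = -7720 - (6 - 1*16*(-3)*(-189)) = -7720 - (6 - 1*(-48)*(-189)) = -7720 - (6 - 9072) = -7720 - 1*(-9066) = -7720 + 9066 = 1346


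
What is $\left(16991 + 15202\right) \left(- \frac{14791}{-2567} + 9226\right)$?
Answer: $\frac{762907557069}{2567} \approx 2.972 \cdot 10^{8}$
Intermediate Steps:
$\left(16991 + 15202\right) \left(- \frac{14791}{-2567} + 9226\right) = 32193 \left(\left(-14791\right) \left(- \frac{1}{2567}\right) + 9226\right) = 32193 \left(\frac{14791}{2567} + 9226\right) = 32193 \cdot \frac{23697933}{2567} = \frac{762907557069}{2567}$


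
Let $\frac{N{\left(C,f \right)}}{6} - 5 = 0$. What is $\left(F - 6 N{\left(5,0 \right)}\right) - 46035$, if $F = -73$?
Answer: $-46288$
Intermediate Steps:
$N{\left(C,f \right)} = 30$ ($N{\left(C,f \right)} = 30 + 6 \cdot 0 = 30 + 0 = 30$)
$\left(F - 6 N{\left(5,0 \right)}\right) - 46035 = \left(-73 - 180\right) - 46035 = -253 - 46035 = -46288$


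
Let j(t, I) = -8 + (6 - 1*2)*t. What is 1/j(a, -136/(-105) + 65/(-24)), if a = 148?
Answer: 1/584 ≈ 0.0017123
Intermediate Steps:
j(t, I) = -8 + 4*t (j(t, I) = -8 + (6 - 2)*t = -8 + 4*t)
1/j(a, -136/(-105) + 65/(-24)) = 1/(-8 + 4*148) = 1/(-8 + 592) = 1/584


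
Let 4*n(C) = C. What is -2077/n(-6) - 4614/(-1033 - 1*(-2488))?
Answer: 2010076/1455 ≈ 1381.5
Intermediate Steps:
n(C) = C/4
-2077/n(-6) - 4614/(-1033 - 1*(-2488)) = -2077/((¼)*(-6)) - 4614/(-1033 - 1*(-2488)) = -2077/(-3/2) - 4614/(-1033 + 2488) = -2077*(-⅔) - 4614/1455 = 4154/3 - 4614*1/1455 = 4154/3 - 1538/485 = 2010076/1455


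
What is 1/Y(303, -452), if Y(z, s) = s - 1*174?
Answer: -1/626 ≈ -0.0015974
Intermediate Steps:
Y(z, s) = -174 + s (Y(z, s) = s - 174 = -174 + s)
1/Y(303, -452) = 1/(-174 - 452) = 1/(-626) = -1/626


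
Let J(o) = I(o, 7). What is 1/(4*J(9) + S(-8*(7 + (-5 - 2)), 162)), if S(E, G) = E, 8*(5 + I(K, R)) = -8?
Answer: -1/24 ≈ -0.041667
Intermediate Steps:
I(K, R) = -6 (I(K, R) = -5 + (1/8)*(-8) = -5 - 1 = -6)
J(o) = -6
1/(4*J(9) + S(-8*(7 + (-5 - 2)), 162)) = 1/(4*(-6) - 8*(7 + (-5 - 2))) = 1/(-24 - 8*(7 - 7)) = 1/(-24 - 8*0) = 1/(-24 + 0) = 1/(-24) = -1/24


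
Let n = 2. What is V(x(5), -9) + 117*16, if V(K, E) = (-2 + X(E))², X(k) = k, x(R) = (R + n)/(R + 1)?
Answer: 1993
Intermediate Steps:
x(R) = (2 + R)/(1 + R) (x(R) = (R + 2)/(R + 1) = (2 + R)/(1 + R))
V(K, E) = (-2 + E)²
V(x(5), -9) + 117*16 = (-2 - 9)² + 117*16 = (-11)² + 1872 = 121 + 1872 = 1993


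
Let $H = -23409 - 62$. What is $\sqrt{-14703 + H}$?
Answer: $i \sqrt{38174} \approx 195.38 i$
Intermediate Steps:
$H = -23471$
$\sqrt{-14703 + H} = \sqrt{-14703 - 23471} = \sqrt{-38174} = i \sqrt{38174}$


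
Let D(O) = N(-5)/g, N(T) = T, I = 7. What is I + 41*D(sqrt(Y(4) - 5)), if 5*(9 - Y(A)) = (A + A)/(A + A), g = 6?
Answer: -163/6 ≈ -27.167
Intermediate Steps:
Y(A) = 44/5 (Y(A) = 9 - (A + A)/(5*(A + A)) = 9 - 2*A/(5*(2*A)) = 9 - 2*A*1/(2*A)/5 = 9 - 1/5*1 = 9 - 1/5 = 44/5)
D(O) = -5/6
I + 41*D(sqrt(Y(4) - 5)) = 7 + 41*(-5/6) = 7 - 205/6 = -163/6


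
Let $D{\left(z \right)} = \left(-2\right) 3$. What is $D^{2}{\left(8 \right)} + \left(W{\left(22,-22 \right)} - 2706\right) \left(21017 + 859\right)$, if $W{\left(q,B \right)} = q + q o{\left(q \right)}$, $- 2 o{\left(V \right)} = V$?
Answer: $-64009140$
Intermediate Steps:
$o{\left(V \right)} = - \frac{V}{2}$
$W{\left(q,B \right)} = q - \frac{q^{2}}{2}$ ($W{\left(q,B \right)} = q + q \left(- \frac{q}{2}\right) = q - \frac{q^{2}}{2}$)
$D{\left(z \right)} = -6$
$D^{2}{\left(8 \right)} + \left(W{\left(22,-22 \right)} - 2706\right) \left(21017 + 859\right) = \left(-6\right)^{2} + \left(\frac{1}{2} \cdot 22 \left(2 - 22\right) - 2706\right) \left(21017 + 859\right) = 36 + \left(\frac{1}{2} \cdot 22 \left(2 - 22\right) - 2706\right) 21876 = 36 + \left(\frac{1}{2} \cdot 22 \left(-20\right) - 2706\right) 21876 = 36 + \left(-220 - 2706\right) 21876 = 36 - 64009176 = -64009140$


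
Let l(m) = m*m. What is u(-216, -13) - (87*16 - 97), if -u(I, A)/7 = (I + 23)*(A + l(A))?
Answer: 209461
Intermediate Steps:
l(m) = m²
u(I, A) = -7*(23 + I)*(A + A²) (u(I, A) = -7*(I + 23)*(A + A²) = -7*(23 + I)*(A + A²))
u(-216, -13) - (87*16 - 97) = 7*(-13)*(-23 - 1*(-216) - 23*(-13) - 1*(-13)*(-216)) - (87*16 - 97) = 7*(-13)*(-23 + 216 + 299 - 2808) - (1392 - 97) = 7*(-13)*(-2316) - 1*1295 = 210756 - 1295 = 209461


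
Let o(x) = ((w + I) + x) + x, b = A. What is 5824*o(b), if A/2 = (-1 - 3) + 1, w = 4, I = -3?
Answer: -64064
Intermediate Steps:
A = -6 (A = 2*((-1 - 3) + 1) = 2*(-4 + 1) = 2*(-3) = -6)
b = -6
o(x) = 1 + 2*x (o(x) = ((4 - 3) + x) + x = (1 + x) + x = 1 + 2*x)
5824*o(b) = 5824*(1 + 2*(-6)) = 5824*(1 - 12) = 5824*(-11) = -64064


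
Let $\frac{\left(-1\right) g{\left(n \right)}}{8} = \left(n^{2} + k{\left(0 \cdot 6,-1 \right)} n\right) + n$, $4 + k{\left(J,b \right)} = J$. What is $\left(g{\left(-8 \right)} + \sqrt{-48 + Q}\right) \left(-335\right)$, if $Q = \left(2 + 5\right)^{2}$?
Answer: $235505$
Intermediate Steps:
$k{\left(J,b \right)} = -4 + J$
$Q = 49$ ($Q = 7^{2} = 49$)
$g{\left(n \right)} = - 8 n^{2} + 24 n$ ($g{\left(n \right)} = - 8 \left(\left(n^{2} + \left(-4 + 0 \cdot 6\right) n\right) + n\right) = - 8 \left(\left(n^{2} + \left(-4 + 0\right) n\right) + n\right) = - 8 \left(\left(n^{2} - 4 n\right) + n\right) = - 8 \left(n^{2} - 3 n\right) = - 8 n^{2} + 24 n$)
$\left(g{\left(-8 \right)} + \sqrt{-48 + Q}\right) \left(-335\right) = \left(8 \left(-8\right) \left(3 - -8\right) + \sqrt{-48 + 49}\right) \left(-335\right) = \left(8 \left(-8\right) \left(3 + 8\right) + \sqrt{1}\right) \left(-335\right) = \left(8 \left(-8\right) 11 + 1\right) \left(-335\right) = \left(-704 + 1\right) \left(-335\right) = \left(-703\right) \left(-335\right) = 235505$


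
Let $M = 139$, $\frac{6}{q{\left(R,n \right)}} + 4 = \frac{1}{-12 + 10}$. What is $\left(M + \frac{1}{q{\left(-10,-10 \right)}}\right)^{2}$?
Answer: $\frac{305809}{16} \approx 19113.0$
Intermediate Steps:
$q{\left(R,n \right)} = - \frac{4}{3}$ ($q{\left(R,n \right)} = \frac{6}{-4 + \frac{1}{-12 + 10}} = \frac{6}{-4 + \frac{1}{-2}} = \frac{6}{-4 - \frac{1}{2}} = \frac{6}{- \frac{9}{2}} = 6 \left(- \frac{2}{9}\right) = - \frac{4}{3}$)
$\left(M + \frac{1}{q{\left(-10,-10 \right)}}\right)^{2} = \left(139 + \frac{1}{- \frac{4}{3}}\right)^{2} = \left(139 - \frac{3}{4}\right)^{2} = \left(\frac{553}{4}\right)^{2} = \frac{305809}{16}$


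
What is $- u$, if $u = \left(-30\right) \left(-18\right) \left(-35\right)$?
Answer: $18900$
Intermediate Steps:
$u = -18900$ ($u = 540 \left(-35\right) = -18900$)
$- u = \left(-1\right) \left(-18900\right) = 18900$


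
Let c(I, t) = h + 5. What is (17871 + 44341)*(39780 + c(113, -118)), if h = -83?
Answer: 2469940824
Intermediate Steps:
c(I, t) = -78 (c(I, t) = -83 + 5 = -78)
(17871 + 44341)*(39780 + c(113, -118)) = (17871 + 44341)*(39780 - 78) = 62212*39702 = 2469940824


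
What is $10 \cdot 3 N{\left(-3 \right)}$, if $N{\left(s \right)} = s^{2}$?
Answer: $270$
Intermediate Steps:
$10 \cdot 3 N{\left(-3 \right)} = 10 \cdot 3 \left(-3\right)^{2} = 30 \cdot 9 = 270$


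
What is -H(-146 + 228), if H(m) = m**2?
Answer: -6724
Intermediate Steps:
-H(-146 + 228) = -(-146 + 228)**2 = -1*82**2 = -1*6724 = -6724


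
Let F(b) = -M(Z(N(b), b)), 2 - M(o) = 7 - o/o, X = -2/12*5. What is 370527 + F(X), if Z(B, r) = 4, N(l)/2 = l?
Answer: 370531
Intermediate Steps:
N(l) = 2*l
X = -⅚ (X = -2*1/12*5 = -⅙*5 = -⅚ ≈ -0.83333)
M(o) = -4 (M(o) = 2 - (7 - o/o) = 2 - (7 - 1*1) = 2 - (7 - 1) = 2 - 1*6 = 2 - 6 = -4)
F(b) = 4 (F(b) = -1*(-4) = 4)
370527 + F(X) = 370527 + 4 = 370531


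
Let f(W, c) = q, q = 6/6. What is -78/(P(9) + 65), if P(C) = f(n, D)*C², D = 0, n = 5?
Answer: -39/73 ≈ -0.53425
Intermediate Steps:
q = 1 (q = 6*(⅙) = 1)
f(W, c) = 1
P(C) = C² (P(C) = 1*C² = C²)
-78/(P(9) + 65) = -78/(9² + 65) = -78/(81 + 65) = -78/146 = (1/146)*(-78) = -39/73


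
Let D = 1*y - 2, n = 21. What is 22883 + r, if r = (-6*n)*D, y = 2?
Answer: 22883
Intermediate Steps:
D = 0 (D = 1*2 - 2 = 2 - 2 = 0)
r = 0 (r = -6*21*0 = -126*0 = 0)
22883 + r = 22883 + 0 = 22883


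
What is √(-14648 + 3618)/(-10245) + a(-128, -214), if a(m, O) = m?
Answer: -128 - I*√11030/10245 ≈ -128.0 - 0.010251*I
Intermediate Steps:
√(-14648 + 3618)/(-10245) + a(-128, -214) = √(-14648 + 3618)/(-10245) - 128 = √(-11030)*(-1/10245) - 128 = (I*√11030)*(-1/10245) - 128 = -I*√11030/10245 - 128 = -128 - I*√11030/10245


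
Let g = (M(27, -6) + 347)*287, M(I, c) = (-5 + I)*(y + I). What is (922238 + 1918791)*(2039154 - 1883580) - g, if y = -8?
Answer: 441990026091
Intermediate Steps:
M(I, c) = (-8 + I)*(-5 + I) (M(I, c) = (-5 + I)*(-8 + I) = (-8 + I)*(-5 + I))
g = 219555 (g = ((40 + 27² - 13*27) + 347)*287 = ((40 + 729 - 351) + 347)*287 = (418 + 347)*287 = 765*287 = 219555)
(922238 + 1918791)*(2039154 - 1883580) - g = (922238 + 1918791)*(2039154 - 1883580) - 1*219555 = 2841029*155574 - 219555 = 441990245646 - 219555 = 441990026091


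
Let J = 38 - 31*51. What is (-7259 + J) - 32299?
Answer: -41101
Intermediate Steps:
J = -1543 (J = 38 - 1581 = -1543)
(-7259 + J) - 32299 = (-7259 - 1543) - 32299 = -8802 - 32299 = -41101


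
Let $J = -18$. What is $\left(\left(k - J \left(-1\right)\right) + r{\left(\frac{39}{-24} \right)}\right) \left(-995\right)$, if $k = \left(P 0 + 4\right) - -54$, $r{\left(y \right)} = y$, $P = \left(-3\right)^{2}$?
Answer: $- \frac{305465}{8} \approx -38183.0$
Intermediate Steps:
$P = 9$
$k = 58$ ($k = \left(9 \cdot 0 + 4\right) - -54 = \left(0 + 4\right) + 54 = 4 + 54 = 58$)
$\left(\left(k - J \left(-1\right)\right) + r{\left(\frac{39}{-24} \right)}\right) \left(-995\right) = \left(\left(58 - \left(-18\right) \left(-1\right)\right) + \frac{39}{-24}\right) \left(-995\right) = \left(\left(58 - 18\right) + 39 \left(- \frac{1}{24}\right)\right) \left(-995\right) = \left(\left(58 - 18\right) - \frac{13}{8}\right) \left(-995\right) = \left(40 - \frac{13}{8}\right) \left(-995\right) = \frac{307}{8} \left(-995\right) = - \frac{305465}{8}$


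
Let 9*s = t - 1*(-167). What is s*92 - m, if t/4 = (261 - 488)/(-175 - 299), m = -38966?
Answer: 86797514/2133 ≈ 40693.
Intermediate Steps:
t = 454/237 (t = 4*((261 - 488)/(-175 - 299)) = 4*(-227/(-474)) = 4*(-227*(-1/474)) = 4*(227/474) = 454/237 ≈ 1.9156)
s = 40033/2133 (s = (454/237 - 1*(-167))/9 = (454/237 + 167)/9 = (1/9)*(40033/237) = 40033/2133 ≈ 18.768)
s*92 - m = (40033/2133)*92 - 1*(-38966) = 3683036/2133 + 38966 = 86797514/2133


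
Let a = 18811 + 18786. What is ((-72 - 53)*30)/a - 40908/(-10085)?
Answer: 1500199326/379165745 ≈ 3.9566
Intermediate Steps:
a = 37597
((-72 - 53)*30)/a - 40908/(-10085) = ((-72 - 53)*30)/37597 - 40908/(-10085) = -125*30*(1/37597) - 40908*(-1/10085) = -3750*1/37597 + 40908/10085 = -3750/37597 + 40908/10085 = 1500199326/379165745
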